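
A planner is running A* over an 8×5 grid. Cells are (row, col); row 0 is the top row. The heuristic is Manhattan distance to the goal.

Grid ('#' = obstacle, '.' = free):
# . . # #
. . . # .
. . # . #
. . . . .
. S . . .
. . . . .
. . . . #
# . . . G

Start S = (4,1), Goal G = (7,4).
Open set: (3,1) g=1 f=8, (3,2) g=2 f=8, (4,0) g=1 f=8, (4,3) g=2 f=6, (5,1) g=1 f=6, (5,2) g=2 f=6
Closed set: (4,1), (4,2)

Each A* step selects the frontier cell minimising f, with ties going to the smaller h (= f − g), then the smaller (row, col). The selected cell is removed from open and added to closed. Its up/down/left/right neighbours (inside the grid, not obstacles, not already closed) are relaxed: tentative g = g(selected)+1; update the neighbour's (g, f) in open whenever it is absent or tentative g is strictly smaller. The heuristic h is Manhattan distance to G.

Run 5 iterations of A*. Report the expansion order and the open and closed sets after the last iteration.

order=[(4,3) → (4,4) → (5,4) → (5,3) → (6,3)]; open=[(3,1) g=1 f=8, (3,2) g=2 f=8, (3,3) g=3 f=8, (3,4) g=4 f=8, (4,0) g=1 f=8, (5,1) g=1 f=6, (5,2) g=2 f=6, (6,2) g=5 f=8, (7,3) g=5 f=6]; closed=[(4,1), (4,2), (4,3), (4,4), (5,3), (5,4), (6,3)]

step 1: expand (4,3) (f=6, h=4) → closed; open now [(3,1) g=1 f=8, (3,2) g=2 f=8, (3,3) g=3 f=8, (4,0) g=1 f=8, (4,4) g=3 f=6, (5,1) g=1 f=6, (5,2) g=2 f=6, (5,3) g=3 f=6]
step 2: expand (4,4) (f=6, h=3) → closed; open now [(3,1) g=1 f=8, (3,2) g=2 f=8, (3,3) g=3 f=8, (3,4) g=4 f=8, (4,0) g=1 f=8, (5,1) g=1 f=6, (5,2) g=2 f=6, (5,3) g=3 f=6, (5,4) g=4 f=6]
step 3: expand (5,4) (f=6, h=2) → closed; open now [(3,1) g=1 f=8, (3,2) g=2 f=8, (3,3) g=3 f=8, (3,4) g=4 f=8, (4,0) g=1 f=8, (5,1) g=1 f=6, (5,2) g=2 f=6, (5,3) g=3 f=6]
step 4: expand (5,3) (f=6, h=3) → closed; open now [(3,1) g=1 f=8, (3,2) g=2 f=8, (3,3) g=3 f=8, (3,4) g=4 f=8, (4,0) g=1 f=8, (5,1) g=1 f=6, (5,2) g=2 f=6, (6,3) g=4 f=6]
step 5: expand (6,3) (f=6, h=2) → closed; open now [(3,1) g=1 f=8, (3,2) g=2 f=8, (3,3) g=3 f=8, (3,4) g=4 f=8, (4,0) g=1 f=8, (5,1) g=1 f=6, (5,2) g=2 f=6, (6,2) g=5 f=8, (7,3) g=5 f=6]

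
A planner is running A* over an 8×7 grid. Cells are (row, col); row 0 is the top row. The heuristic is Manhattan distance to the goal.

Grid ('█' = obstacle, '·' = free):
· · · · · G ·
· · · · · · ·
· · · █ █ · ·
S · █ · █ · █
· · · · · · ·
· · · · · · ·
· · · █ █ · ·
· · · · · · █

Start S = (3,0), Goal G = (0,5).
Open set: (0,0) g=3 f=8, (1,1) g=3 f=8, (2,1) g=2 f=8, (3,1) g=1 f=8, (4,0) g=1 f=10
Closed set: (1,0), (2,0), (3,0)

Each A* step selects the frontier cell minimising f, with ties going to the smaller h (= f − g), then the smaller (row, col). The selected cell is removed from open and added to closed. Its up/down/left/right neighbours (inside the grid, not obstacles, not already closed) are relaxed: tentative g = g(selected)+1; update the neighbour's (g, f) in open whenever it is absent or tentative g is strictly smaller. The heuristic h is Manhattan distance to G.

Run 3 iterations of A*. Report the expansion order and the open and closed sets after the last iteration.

order=[(0,0) → (0,1) → (0,2)]; open=[(0,3) g=6 f=8, (1,1) g=3 f=8, (1,2) g=6 f=10, (2,1) g=2 f=8, (3,1) g=1 f=8, (4,0) g=1 f=10]; closed=[(0,0), (0,1), (0,2), (1,0), (2,0), (3,0)]

step 1: expand (0,0) (f=8, h=5) → closed; open now [(0,1) g=4 f=8, (1,1) g=3 f=8, (2,1) g=2 f=8, (3,1) g=1 f=8, (4,0) g=1 f=10]
step 2: expand (0,1) (f=8, h=4) → closed; open now [(0,2) g=5 f=8, (1,1) g=3 f=8, (2,1) g=2 f=8, (3,1) g=1 f=8, (4,0) g=1 f=10]
step 3: expand (0,2) (f=8, h=3) → closed; open now [(0,3) g=6 f=8, (1,1) g=3 f=8, (1,2) g=6 f=10, (2,1) g=2 f=8, (3,1) g=1 f=8, (4,0) g=1 f=10]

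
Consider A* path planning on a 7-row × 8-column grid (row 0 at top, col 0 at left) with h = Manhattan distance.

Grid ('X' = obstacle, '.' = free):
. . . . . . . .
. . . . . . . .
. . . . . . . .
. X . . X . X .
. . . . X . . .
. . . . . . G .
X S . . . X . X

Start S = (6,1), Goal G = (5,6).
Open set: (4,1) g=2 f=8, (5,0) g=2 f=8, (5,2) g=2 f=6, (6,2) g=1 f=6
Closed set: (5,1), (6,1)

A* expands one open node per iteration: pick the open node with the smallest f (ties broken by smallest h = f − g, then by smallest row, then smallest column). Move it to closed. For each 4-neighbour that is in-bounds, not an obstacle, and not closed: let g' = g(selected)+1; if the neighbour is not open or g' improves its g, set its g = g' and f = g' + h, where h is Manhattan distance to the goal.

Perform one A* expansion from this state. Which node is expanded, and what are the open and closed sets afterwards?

step 1: expand (5,2) (f=6, h=4) → closed; open now [(4,1) g=2 f=8, (4,2) g=3 f=8, (5,0) g=2 f=8, (5,3) g=3 f=6, (6,2) g=1 f=6]

expanded=(5,2); open=[(4,1) g=2 f=8, (4,2) g=3 f=8, (5,0) g=2 f=8, (5,3) g=3 f=6, (6,2) g=1 f=6]; closed=[(5,1), (5,2), (6,1)]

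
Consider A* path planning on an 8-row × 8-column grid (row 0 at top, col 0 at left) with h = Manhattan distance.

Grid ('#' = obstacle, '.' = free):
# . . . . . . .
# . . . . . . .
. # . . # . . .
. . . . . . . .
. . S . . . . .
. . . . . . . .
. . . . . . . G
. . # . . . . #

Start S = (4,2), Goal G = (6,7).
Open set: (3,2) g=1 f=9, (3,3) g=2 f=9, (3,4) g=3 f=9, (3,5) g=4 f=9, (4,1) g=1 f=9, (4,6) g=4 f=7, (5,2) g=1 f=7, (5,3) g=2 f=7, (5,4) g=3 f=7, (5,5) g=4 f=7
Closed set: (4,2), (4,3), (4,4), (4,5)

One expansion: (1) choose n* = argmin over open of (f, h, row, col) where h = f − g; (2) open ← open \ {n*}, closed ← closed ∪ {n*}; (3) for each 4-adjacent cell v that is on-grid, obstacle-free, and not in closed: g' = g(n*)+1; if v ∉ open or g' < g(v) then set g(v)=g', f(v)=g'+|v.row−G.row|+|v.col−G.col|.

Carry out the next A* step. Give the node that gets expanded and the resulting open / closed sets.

step 1: expand (4,6) (f=7, h=3) → closed; open now [(3,2) g=1 f=9, (3,3) g=2 f=9, (3,4) g=3 f=9, (3,5) g=4 f=9, (3,6) g=5 f=9, (4,1) g=1 f=9, (4,7) g=5 f=7, (5,2) g=1 f=7, (5,3) g=2 f=7, (5,4) g=3 f=7, (5,5) g=4 f=7, (5,6) g=5 f=7]

expanded=(4,6); open=[(3,2) g=1 f=9, (3,3) g=2 f=9, (3,4) g=3 f=9, (3,5) g=4 f=9, (3,6) g=5 f=9, (4,1) g=1 f=9, (4,7) g=5 f=7, (5,2) g=1 f=7, (5,3) g=2 f=7, (5,4) g=3 f=7, (5,5) g=4 f=7, (5,6) g=5 f=7]; closed=[(4,2), (4,3), (4,4), (4,5), (4,6)]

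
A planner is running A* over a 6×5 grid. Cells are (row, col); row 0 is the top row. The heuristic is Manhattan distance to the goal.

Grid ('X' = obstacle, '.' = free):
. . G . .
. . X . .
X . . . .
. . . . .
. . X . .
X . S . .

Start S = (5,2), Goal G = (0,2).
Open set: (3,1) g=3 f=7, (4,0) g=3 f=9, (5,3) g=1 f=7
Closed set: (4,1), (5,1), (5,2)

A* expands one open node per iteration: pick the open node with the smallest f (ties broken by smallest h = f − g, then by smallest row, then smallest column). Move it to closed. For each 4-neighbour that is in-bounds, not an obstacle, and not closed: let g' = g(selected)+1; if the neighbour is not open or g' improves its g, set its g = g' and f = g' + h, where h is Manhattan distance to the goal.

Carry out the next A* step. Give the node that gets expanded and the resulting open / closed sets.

expanded=(3,1); open=[(2,1) g=4 f=7, (3,0) g=4 f=9, (3,2) g=4 f=7, (4,0) g=3 f=9, (5,3) g=1 f=7]; closed=[(3,1), (4,1), (5,1), (5,2)]

step 1: expand (3,1) (f=7, h=4) → closed; open now [(2,1) g=4 f=7, (3,0) g=4 f=9, (3,2) g=4 f=7, (4,0) g=3 f=9, (5,3) g=1 f=7]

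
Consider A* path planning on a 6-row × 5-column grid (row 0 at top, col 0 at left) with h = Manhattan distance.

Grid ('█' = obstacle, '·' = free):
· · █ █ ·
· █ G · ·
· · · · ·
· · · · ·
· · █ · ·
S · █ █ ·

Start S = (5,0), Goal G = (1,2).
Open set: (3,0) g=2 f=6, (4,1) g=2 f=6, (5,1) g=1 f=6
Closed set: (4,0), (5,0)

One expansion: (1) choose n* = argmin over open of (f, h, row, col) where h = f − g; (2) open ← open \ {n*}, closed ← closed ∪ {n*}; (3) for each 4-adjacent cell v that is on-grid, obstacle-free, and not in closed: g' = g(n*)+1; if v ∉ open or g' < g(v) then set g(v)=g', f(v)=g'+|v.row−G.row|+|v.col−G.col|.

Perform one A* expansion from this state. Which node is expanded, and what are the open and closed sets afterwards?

expanded=(3,0); open=[(2,0) g=3 f=6, (3,1) g=3 f=6, (4,1) g=2 f=6, (5,1) g=1 f=6]; closed=[(3,0), (4,0), (5,0)]

step 1: expand (3,0) (f=6, h=4) → closed; open now [(2,0) g=3 f=6, (3,1) g=3 f=6, (4,1) g=2 f=6, (5,1) g=1 f=6]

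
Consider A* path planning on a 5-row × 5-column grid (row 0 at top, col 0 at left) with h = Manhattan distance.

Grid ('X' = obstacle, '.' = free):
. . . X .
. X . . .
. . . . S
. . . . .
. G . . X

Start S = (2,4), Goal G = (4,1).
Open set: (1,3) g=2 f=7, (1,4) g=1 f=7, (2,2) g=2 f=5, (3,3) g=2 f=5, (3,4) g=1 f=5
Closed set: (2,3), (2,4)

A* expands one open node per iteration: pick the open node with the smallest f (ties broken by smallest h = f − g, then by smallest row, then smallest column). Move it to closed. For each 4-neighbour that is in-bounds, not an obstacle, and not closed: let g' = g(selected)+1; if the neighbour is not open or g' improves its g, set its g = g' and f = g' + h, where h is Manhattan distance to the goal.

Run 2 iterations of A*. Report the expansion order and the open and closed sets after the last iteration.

order=[(2,2) → (2,1)]; open=[(1,2) g=3 f=7, (1,3) g=2 f=7, (1,4) g=1 f=7, (2,0) g=4 f=7, (3,1) g=4 f=5, (3,2) g=3 f=5, (3,3) g=2 f=5, (3,4) g=1 f=5]; closed=[(2,1), (2,2), (2,3), (2,4)]

step 1: expand (2,2) (f=5, h=3) → closed; open now [(1,2) g=3 f=7, (1,3) g=2 f=7, (1,4) g=1 f=7, (2,1) g=3 f=5, (3,2) g=3 f=5, (3,3) g=2 f=5, (3,4) g=1 f=5]
step 2: expand (2,1) (f=5, h=2) → closed; open now [(1,2) g=3 f=7, (1,3) g=2 f=7, (1,4) g=1 f=7, (2,0) g=4 f=7, (3,1) g=4 f=5, (3,2) g=3 f=5, (3,3) g=2 f=5, (3,4) g=1 f=5]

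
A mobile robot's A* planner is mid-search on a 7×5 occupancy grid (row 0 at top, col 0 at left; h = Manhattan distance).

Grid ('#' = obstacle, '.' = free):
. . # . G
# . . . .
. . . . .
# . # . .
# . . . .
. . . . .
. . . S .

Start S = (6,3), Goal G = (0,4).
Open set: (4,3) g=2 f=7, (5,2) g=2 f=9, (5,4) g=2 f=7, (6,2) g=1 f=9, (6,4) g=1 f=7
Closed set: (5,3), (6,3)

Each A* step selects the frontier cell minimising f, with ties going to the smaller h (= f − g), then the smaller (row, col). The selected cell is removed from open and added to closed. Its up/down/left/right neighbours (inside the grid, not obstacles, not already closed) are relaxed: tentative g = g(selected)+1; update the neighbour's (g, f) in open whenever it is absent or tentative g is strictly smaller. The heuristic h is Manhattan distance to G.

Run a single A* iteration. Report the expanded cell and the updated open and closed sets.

step 1: expand (4,3) (f=7, h=5) → closed; open now [(3,3) g=3 f=7, (4,2) g=3 f=9, (4,4) g=3 f=7, (5,2) g=2 f=9, (5,4) g=2 f=7, (6,2) g=1 f=9, (6,4) g=1 f=7]

expanded=(4,3); open=[(3,3) g=3 f=7, (4,2) g=3 f=9, (4,4) g=3 f=7, (5,2) g=2 f=9, (5,4) g=2 f=7, (6,2) g=1 f=9, (6,4) g=1 f=7]; closed=[(4,3), (5,3), (6,3)]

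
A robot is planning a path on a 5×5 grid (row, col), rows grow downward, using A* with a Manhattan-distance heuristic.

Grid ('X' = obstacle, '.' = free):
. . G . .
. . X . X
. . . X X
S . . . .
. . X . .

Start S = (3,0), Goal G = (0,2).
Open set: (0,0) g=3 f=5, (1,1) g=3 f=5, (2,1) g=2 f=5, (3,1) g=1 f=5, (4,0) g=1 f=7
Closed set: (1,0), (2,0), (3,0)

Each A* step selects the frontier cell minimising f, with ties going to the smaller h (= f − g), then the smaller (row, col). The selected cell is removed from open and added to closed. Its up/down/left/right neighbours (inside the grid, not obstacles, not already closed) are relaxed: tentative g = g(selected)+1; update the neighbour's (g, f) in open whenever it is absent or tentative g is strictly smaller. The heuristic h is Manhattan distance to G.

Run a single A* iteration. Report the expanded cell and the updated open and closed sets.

step 1: expand (0,0) (f=5, h=2) → closed; open now [(0,1) g=4 f=5, (1,1) g=3 f=5, (2,1) g=2 f=5, (3,1) g=1 f=5, (4,0) g=1 f=7]

expanded=(0,0); open=[(0,1) g=4 f=5, (1,1) g=3 f=5, (2,1) g=2 f=5, (3,1) g=1 f=5, (4,0) g=1 f=7]; closed=[(0,0), (1,0), (2,0), (3,0)]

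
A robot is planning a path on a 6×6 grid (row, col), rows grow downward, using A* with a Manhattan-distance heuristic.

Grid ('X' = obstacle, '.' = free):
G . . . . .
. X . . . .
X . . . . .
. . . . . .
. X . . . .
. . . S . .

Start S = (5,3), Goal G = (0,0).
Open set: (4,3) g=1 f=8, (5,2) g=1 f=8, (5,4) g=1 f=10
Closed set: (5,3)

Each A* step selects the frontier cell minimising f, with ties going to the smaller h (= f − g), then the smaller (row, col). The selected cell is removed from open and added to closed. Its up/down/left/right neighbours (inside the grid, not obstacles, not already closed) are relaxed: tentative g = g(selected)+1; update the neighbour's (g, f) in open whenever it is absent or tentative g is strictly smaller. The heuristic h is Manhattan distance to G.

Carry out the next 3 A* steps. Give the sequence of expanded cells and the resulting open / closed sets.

order=[(4,3) → (3,3) → (2,3)]; open=[(1,3) g=4 f=8, (2,2) g=4 f=8, (2,4) g=4 f=10, (3,2) g=3 f=8, (3,4) g=3 f=10, (4,2) g=2 f=8, (4,4) g=2 f=10, (5,2) g=1 f=8, (5,4) g=1 f=10]; closed=[(2,3), (3,3), (4,3), (5,3)]

step 1: expand (4,3) (f=8, h=7) → closed; open now [(3,3) g=2 f=8, (4,2) g=2 f=8, (4,4) g=2 f=10, (5,2) g=1 f=8, (5,4) g=1 f=10]
step 2: expand (3,3) (f=8, h=6) → closed; open now [(2,3) g=3 f=8, (3,2) g=3 f=8, (3,4) g=3 f=10, (4,2) g=2 f=8, (4,4) g=2 f=10, (5,2) g=1 f=8, (5,4) g=1 f=10]
step 3: expand (2,3) (f=8, h=5) → closed; open now [(1,3) g=4 f=8, (2,2) g=4 f=8, (2,4) g=4 f=10, (3,2) g=3 f=8, (3,4) g=3 f=10, (4,2) g=2 f=8, (4,4) g=2 f=10, (5,2) g=1 f=8, (5,4) g=1 f=10]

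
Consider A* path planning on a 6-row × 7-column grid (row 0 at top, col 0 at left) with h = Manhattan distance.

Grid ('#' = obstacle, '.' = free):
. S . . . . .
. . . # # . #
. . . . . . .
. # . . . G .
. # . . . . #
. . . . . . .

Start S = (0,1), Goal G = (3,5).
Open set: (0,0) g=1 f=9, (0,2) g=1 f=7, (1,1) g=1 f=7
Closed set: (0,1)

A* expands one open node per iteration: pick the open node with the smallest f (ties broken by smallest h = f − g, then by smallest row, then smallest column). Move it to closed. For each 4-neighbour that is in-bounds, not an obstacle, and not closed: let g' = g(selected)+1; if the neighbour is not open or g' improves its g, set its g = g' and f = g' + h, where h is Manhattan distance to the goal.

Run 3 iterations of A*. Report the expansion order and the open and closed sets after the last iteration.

step 1: expand (0,2) (f=7, h=6) → closed; open now [(0,0) g=1 f=9, (0,3) g=2 f=7, (1,1) g=1 f=7, (1,2) g=2 f=7]
step 2: expand (0,3) (f=7, h=5) → closed; open now [(0,0) g=1 f=9, (0,4) g=3 f=7, (1,1) g=1 f=7, (1,2) g=2 f=7]
step 3: expand (0,4) (f=7, h=4) → closed; open now [(0,0) g=1 f=9, (0,5) g=4 f=7, (1,1) g=1 f=7, (1,2) g=2 f=7]

order=[(0,2) → (0,3) → (0,4)]; open=[(0,0) g=1 f=9, (0,5) g=4 f=7, (1,1) g=1 f=7, (1,2) g=2 f=7]; closed=[(0,1), (0,2), (0,3), (0,4)]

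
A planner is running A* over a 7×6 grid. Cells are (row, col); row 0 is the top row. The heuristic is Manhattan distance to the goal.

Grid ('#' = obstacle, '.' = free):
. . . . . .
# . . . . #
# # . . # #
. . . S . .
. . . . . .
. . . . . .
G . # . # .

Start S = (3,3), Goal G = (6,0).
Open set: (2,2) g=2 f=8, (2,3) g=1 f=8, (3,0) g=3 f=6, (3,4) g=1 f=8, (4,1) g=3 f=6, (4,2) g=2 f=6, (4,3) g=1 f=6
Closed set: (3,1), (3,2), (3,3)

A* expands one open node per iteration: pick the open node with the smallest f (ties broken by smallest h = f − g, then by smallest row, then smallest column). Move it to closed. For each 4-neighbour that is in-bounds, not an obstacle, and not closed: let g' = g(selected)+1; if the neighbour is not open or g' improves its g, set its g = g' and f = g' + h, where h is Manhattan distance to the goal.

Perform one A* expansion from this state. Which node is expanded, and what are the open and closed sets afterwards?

step 1: expand (3,0) (f=6, h=3) → closed; open now [(2,2) g=2 f=8, (2,3) g=1 f=8, (3,4) g=1 f=8, (4,0) g=4 f=6, (4,1) g=3 f=6, (4,2) g=2 f=6, (4,3) g=1 f=6]

expanded=(3,0); open=[(2,2) g=2 f=8, (2,3) g=1 f=8, (3,4) g=1 f=8, (4,0) g=4 f=6, (4,1) g=3 f=6, (4,2) g=2 f=6, (4,3) g=1 f=6]; closed=[(3,0), (3,1), (3,2), (3,3)]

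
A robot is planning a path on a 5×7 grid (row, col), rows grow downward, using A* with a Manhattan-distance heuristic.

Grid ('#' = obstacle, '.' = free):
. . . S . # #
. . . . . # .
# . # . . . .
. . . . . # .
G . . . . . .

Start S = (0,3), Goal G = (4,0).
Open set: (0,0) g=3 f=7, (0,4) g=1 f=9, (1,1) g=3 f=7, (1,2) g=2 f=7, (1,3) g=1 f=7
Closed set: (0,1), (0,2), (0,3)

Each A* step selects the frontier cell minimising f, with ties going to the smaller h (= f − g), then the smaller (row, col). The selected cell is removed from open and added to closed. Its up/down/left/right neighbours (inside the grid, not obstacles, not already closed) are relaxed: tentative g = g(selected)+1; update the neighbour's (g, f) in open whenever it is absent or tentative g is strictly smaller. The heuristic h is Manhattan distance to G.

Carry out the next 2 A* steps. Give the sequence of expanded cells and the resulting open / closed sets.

step 1: expand (0,0) (f=7, h=4) → closed; open now [(0,4) g=1 f=9, (1,0) g=4 f=7, (1,1) g=3 f=7, (1,2) g=2 f=7, (1,3) g=1 f=7]
step 2: expand (1,0) (f=7, h=3) → closed; open now [(0,4) g=1 f=9, (1,1) g=3 f=7, (1,2) g=2 f=7, (1,3) g=1 f=7]

order=[(0,0) → (1,0)]; open=[(0,4) g=1 f=9, (1,1) g=3 f=7, (1,2) g=2 f=7, (1,3) g=1 f=7]; closed=[(0,0), (0,1), (0,2), (0,3), (1,0)]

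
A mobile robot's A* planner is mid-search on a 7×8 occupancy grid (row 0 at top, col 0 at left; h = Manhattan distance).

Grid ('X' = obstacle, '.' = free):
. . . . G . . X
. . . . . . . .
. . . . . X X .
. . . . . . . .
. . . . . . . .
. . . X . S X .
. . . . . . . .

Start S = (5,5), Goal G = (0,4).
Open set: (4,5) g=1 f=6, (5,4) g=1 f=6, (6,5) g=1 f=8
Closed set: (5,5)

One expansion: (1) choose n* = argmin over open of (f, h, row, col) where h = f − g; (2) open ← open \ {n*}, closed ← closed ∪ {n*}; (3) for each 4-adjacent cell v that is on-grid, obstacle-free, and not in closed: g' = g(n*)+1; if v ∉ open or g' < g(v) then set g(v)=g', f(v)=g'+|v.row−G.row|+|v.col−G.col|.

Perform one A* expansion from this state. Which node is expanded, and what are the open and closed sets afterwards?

step 1: expand (4,5) (f=6, h=5) → closed; open now [(3,5) g=2 f=6, (4,4) g=2 f=6, (4,6) g=2 f=8, (5,4) g=1 f=6, (6,5) g=1 f=8]

expanded=(4,5); open=[(3,5) g=2 f=6, (4,4) g=2 f=6, (4,6) g=2 f=8, (5,4) g=1 f=6, (6,5) g=1 f=8]; closed=[(4,5), (5,5)]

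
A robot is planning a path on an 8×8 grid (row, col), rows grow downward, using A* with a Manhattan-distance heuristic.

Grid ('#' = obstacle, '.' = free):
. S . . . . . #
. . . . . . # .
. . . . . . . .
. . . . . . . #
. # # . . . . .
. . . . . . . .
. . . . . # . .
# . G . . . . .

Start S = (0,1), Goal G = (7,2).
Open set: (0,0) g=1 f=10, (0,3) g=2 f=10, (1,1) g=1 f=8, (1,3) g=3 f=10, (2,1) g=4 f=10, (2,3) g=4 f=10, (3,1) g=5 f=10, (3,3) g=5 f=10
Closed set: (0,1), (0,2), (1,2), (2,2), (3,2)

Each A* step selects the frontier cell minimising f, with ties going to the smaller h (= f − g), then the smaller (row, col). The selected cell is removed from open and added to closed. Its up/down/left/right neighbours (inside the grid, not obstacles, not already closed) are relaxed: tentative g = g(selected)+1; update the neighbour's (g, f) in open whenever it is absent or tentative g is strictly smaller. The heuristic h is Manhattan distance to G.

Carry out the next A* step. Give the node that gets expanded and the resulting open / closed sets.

step 1: expand (1,1) (f=8, h=7) → closed; open now [(0,0) g=1 f=10, (0,3) g=2 f=10, (1,0) g=2 f=10, (1,3) g=3 f=10, (2,1) g=2 f=8, (2,3) g=4 f=10, (3,1) g=5 f=10, (3,3) g=5 f=10]

expanded=(1,1); open=[(0,0) g=1 f=10, (0,3) g=2 f=10, (1,0) g=2 f=10, (1,3) g=3 f=10, (2,1) g=2 f=8, (2,3) g=4 f=10, (3,1) g=5 f=10, (3,3) g=5 f=10]; closed=[(0,1), (0,2), (1,1), (1,2), (2,2), (3,2)]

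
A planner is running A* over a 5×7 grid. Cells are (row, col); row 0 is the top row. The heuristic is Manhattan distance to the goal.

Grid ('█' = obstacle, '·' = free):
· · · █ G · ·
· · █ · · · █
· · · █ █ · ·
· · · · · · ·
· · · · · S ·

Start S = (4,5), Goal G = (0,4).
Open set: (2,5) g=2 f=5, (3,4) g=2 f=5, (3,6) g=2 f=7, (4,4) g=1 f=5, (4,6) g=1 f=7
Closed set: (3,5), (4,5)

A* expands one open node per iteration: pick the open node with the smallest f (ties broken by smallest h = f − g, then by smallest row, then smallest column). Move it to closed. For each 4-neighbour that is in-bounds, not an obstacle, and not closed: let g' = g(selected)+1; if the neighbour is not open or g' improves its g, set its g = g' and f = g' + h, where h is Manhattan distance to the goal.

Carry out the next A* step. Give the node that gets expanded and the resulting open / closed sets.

expanded=(2,5); open=[(1,5) g=3 f=5, (2,6) g=3 f=7, (3,4) g=2 f=5, (3,6) g=2 f=7, (4,4) g=1 f=5, (4,6) g=1 f=7]; closed=[(2,5), (3,5), (4,5)]

step 1: expand (2,5) (f=5, h=3) → closed; open now [(1,5) g=3 f=5, (2,6) g=3 f=7, (3,4) g=2 f=5, (3,6) g=2 f=7, (4,4) g=1 f=5, (4,6) g=1 f=7]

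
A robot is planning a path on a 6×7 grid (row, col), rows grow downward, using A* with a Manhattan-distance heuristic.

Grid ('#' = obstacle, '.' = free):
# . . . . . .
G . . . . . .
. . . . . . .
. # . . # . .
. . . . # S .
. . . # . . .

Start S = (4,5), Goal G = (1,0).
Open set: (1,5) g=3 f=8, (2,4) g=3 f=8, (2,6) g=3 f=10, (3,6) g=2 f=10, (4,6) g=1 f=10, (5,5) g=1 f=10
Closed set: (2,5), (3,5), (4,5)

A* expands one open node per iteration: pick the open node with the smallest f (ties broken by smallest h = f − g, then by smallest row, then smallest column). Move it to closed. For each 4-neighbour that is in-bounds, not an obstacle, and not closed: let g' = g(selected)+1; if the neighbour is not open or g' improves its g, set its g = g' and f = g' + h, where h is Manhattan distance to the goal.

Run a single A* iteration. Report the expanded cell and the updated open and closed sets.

expanded=(1,5); open=[(0,5) g=4 f=10, (1,4) g=4 f=8, (1,6) g=4 f=10, (2,4) g=3 f=8, (2,6) g=3 f=10, (3,6) g=2 f=10, (4,6) g=1 f=10, (5,5) g=1 f=10]; closed=[(1,5), (2,5), (3,5), (4,5)]

step 1: expand (1,5) (f=8, h=5) → closed; open now [(0,5) g=4 f=10, (1,4) g=4 f=8, (1,6) g=4 f=10, (2,4) g=3 f=8, (2,6) g=3 f=10, (3,6) g=2 f=10, (4,6) g=1 f=10, (5,5) g=1 f=10]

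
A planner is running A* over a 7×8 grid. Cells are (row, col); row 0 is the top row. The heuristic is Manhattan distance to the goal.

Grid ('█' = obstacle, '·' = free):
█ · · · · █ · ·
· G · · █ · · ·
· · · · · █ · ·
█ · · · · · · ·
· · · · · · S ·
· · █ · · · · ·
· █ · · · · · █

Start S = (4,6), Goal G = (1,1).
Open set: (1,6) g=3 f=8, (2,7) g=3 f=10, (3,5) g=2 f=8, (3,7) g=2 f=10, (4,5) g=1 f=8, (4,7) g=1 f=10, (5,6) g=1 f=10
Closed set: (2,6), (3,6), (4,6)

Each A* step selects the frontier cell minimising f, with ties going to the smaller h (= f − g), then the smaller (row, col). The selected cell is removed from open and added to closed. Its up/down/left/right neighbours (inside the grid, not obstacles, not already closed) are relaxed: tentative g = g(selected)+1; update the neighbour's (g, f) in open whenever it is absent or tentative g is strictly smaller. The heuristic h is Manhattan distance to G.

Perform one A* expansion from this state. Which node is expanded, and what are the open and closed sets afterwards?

step 1: expand (1,6) (f=8, h=5) → closed; open now [(0,6) g=4 f=10, (1,5) g=4 f=8, (1,7) g=4 f=10, (2,7) g=3 f=10, (3,5) g=2 f=8, (3,7) g=2 f=10, (4,5) g=1 f=8, (4,7) g=1 f=10, (5,6) g=1 f=10]

expanded=(1,6); open=[(0,6) g=4 f=10, (1,5) g=4 f=8, (1,7) g=4 f=10, (2,7) g=3 f=10, (3,5) g=2 f=8, (3,7) g=2 f=10, (4,5) g=1 f=8, (4,7) g=1 f=10, (5,6) g=1 f=10]; closed=[(1,6), (2,6), (3,6), (4,6)]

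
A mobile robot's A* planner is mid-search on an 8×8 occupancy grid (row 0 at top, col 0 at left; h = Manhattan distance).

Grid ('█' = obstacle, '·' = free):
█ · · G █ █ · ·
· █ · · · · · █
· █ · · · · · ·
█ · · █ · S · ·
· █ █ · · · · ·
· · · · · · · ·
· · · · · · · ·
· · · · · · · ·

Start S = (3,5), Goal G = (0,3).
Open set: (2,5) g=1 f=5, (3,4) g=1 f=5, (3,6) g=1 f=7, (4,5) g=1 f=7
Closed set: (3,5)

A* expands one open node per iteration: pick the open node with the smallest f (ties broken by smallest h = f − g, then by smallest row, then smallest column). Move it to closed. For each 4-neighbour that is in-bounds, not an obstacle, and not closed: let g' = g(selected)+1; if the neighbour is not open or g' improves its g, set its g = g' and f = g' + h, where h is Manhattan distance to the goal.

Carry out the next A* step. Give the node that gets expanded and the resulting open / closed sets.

step 1: expand (2,5) (f=5, h=4) → closed; open now [(1,5) g=2 f=5, (2,4) g=2 f=5, (2,6) g=2 f=7, (3,4) g=1 f=5, (3,6) g=1 f=7, (4,5) g=1 f=7]

expanded=(2,5); open=[(1,5) g=2 f=5, (2,4) g=2 f=5, (2,6) g=2 f=7, (3,4) g=1 f=5, (3,6) g=1 f=7, (4,5) g=1 f=7]; closed=[(2,5), (3,5)]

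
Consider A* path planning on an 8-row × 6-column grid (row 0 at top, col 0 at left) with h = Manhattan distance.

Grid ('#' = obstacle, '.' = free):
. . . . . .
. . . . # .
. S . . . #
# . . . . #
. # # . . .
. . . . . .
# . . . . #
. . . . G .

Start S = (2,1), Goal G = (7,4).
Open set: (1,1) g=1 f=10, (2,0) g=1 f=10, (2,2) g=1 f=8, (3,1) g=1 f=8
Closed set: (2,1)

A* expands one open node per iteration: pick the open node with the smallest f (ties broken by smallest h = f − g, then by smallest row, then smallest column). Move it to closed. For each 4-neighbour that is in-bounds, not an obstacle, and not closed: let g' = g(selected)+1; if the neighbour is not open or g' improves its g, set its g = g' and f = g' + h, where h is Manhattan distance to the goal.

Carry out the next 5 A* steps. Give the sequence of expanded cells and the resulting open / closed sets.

order=[(2,2) → (2,3) → (2,4) → (3,4) → (4,4)]; open=[(1,1) g=1 f=10, (1,2) g=2 f=10, (1,3) g=3 f=10, (2,0) g=1 f=10, (3,1) g=1 f=8, (3,2) g=2 f=8, (3,3) g=3 f=8, (4,3) g=6 f=10, (4,5) g=6 f=10, (5,4) g=6 f=8]; closed=[(2,1), (2,2), (2,3), (2,4), (3,4), (4,4)]

step 1: expand (2,2) (f=8, h=7) → closed; open now [(1,1) g=1 f=10, (1,2) g=2 f=10, (2,0) g=1 f=10, (2,3) g=2 f=8, (3,1) g=1 f=8, (3,2) g=2 f=8]
step 2: expand (2,3) (f=8, h=6) → closed; open now [(1,1) g=1 f=10, (1,2) g=2 f=10, (1,3) g=3 f=10, (2,0) g=1 f=10, (2,4) g=3 f=8, (3,1) g=1 f=8, (3,2) g=2 f=8, (3,3) g=3 f=8]
step 3: expand (2,4) (f=8, h=5) → closed; open now [(1,1) g=1 f=10, (1,2) g=2 f=10, (1,3) g=3 f=10, (2,0) g=1 f=10, (3,1) g=1 f=8, (3,2) g=2 f=8, (3,3) g=3 f=8, (3,4) g=4 f=8]
step 4: expand (3,4) (f=8, h=4) → closed; open now [(1,1) g=1 f=10, (1,2) g=2 f=10, (1,3) g=3 f=10, (2,0) g=1 f=10, (3,1) g=1 f=8, (3,2) g=2 f=8, (3,3) g=3 f=8, (4,4) g=5 f=8]
step 5: expand (4,4) (f=8, h=3) → closed; open now [(1,1) g=1 f=10, (1,2) g=2 f=10, (1,3) g=3 f=10, (2,0) g=1 f=10, (3,1) g=1 f=8, (3,2) g=2 f=8, (3,3) g=3 f=8, (4,3) g=6 f=10, (4,5) g=6 f=10, (5,4) g=6 f=8]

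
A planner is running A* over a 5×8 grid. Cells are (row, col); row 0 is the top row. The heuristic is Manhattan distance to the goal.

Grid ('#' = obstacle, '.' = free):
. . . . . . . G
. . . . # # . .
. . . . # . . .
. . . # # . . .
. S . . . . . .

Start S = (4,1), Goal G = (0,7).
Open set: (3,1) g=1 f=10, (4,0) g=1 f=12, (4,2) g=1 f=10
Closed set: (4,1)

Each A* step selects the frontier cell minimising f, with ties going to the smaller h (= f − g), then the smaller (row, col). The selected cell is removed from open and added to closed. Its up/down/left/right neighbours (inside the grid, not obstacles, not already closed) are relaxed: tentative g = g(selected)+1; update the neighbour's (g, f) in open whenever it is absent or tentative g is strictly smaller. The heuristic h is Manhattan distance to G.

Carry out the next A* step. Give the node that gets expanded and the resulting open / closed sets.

expanded=(3,1); open=[(2,1) g=2 f=10, (3,0) g=2 f=12, (3,2) g=2 f=10, (4,0) g=1 f=12, (4,2) g=1 f=10]; closed=[(3,1), (4,1)]

step 1: expand (3,1) (f=10, h=9) → closed; open now [(2,1) g=2 f=10, (3,0) g=2 f=12, (3,2) g=2 f=10, (4,0) g=1 f=12, (4,2) g=1 f=10]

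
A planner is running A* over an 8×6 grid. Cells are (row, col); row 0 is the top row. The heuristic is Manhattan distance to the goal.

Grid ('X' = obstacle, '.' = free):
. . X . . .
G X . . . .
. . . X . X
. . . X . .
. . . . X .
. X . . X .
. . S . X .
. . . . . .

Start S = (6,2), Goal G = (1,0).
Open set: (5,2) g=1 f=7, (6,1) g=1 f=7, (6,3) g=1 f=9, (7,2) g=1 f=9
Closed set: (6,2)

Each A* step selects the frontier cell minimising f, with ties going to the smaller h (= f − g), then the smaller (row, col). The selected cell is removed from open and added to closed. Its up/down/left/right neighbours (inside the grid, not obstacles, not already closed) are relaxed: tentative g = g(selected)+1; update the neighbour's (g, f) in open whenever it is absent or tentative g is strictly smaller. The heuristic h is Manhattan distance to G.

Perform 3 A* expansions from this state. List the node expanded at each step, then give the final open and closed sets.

order=[(5,2) → (4,2) → (3,2)]; open=[(2,2) g=4 f=7, (3,1) g=4 f=7, (4,1) g=3 f=7, (4,3) g=3 f=9, (5,3) g=2 f=9, (6,1) g=1 f=7, (6,3) g=1 f=9, (7,2) g=1 f=9]; closed=[(3,2), (4,2), (5,2), (6,2)]

step 1: expand (5,2) (f=7, h=6) → closed; open now [(4,2) g=2 f=7, (5,3) g=2 f=9, (6,1) g=1 f=7, (6,3) g=1 f=9, (7,2) g=1 f=9]
step 2: expand (4,2) (f=7, h=5) → closed; open now [(3,2) g=3 f=7, (4,1) g=3 f=7, (4,3) g=3 f=9, (5,3) g=2 f=9, (6,1) g=1 f=7, (6,3) g=1 f=9, (7,2) g=1 f=9]
step 3: expand (3,2) (f=7, h=4) → closed; open now [(2,2) g=4 f=7, (3,1) g=4 f=7, (4,1) g=3 f=7, (4,3) g=3 f=9, (5,3) g=2 f=9, (6,1) g=1 f=7, (6,3) g=1 f=9, (7,2) g=1 f=9]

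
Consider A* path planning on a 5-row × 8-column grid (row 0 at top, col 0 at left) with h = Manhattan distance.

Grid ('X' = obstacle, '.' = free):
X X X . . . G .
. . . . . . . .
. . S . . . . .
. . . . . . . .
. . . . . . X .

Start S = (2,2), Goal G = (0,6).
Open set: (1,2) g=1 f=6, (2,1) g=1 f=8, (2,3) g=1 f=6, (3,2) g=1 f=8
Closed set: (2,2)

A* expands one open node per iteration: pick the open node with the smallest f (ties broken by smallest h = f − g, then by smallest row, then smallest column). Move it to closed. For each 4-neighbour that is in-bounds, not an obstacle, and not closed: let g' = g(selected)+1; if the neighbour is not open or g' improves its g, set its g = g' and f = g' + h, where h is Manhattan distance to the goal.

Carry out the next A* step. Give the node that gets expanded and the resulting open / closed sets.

expanded=(1,2); open=[(1,1) g=2 f=8, (1,3) g=2 f=6, (2,1) g=1 f=8, (2,3) g=1 f=6, (3,2) g=1 f=8]; closed=[(1,2), (2,2)]

step 1: expand (1,2) (f=6, h=5) → closed; open now [(1,1) g=2 f=8, (1,3) g=2 f=6, (2,1) g=1 f=8, (2,3) g=1 f=6, (3,2) g=1 f=8]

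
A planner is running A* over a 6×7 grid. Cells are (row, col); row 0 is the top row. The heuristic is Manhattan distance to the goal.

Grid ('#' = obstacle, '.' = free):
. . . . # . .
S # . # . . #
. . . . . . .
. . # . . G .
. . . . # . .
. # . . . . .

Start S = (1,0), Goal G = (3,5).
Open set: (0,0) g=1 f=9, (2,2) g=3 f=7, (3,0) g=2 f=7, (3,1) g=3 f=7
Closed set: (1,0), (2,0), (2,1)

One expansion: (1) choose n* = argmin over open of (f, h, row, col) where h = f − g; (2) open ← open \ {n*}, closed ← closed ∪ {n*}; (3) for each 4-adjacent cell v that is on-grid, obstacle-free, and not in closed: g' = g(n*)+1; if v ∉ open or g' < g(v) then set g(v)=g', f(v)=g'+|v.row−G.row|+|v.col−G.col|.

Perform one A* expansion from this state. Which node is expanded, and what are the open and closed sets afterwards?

step 1: expand (2,2) (f=7, h=4) → closed; open now [(0,0) g=1 f=9, (1,2) g=4 f=9, (2,3) g=4 f=7, (3,0) g=2 f=7, (3,1) g=3 f=7]

expanded=(2,2); open=[(0,0) g=1 f=9, (1,2) g=4 f=9, (2,3) g=4 f=7, (3,0) g=2 f=7, (3,1) g=3 f=7]; closed=[(1,0), (2,0), (2,1), (2,2)]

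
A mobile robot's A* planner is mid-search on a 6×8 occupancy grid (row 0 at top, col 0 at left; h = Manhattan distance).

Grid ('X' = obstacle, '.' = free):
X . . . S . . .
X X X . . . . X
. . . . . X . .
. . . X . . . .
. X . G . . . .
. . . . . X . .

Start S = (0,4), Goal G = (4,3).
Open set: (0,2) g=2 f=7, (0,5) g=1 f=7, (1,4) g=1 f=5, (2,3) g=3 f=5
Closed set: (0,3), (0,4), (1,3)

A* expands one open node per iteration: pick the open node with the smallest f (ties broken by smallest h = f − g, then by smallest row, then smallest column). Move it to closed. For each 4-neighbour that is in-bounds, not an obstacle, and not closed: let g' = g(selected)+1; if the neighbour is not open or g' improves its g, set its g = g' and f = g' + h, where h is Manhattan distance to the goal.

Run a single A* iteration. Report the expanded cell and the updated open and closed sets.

expanded=(2,3); open=[(0,2) g=2 f=7, (0,5) g=1 f=7, (1,4) g=1 f=5, (2,2) g=4 f=7, (2,4) g=4 f=7]; closed=[(0,3), (0,4), (1,3), (2,3)]

step 1: expand (2,3) (f=5, h=2) → closed; open now [(0,2) g=2 f=7, (0,5) g=1 f=7, (1,4) g=1 f=5, (2,2) g=4 f=7, (2,4) g=4 f=7]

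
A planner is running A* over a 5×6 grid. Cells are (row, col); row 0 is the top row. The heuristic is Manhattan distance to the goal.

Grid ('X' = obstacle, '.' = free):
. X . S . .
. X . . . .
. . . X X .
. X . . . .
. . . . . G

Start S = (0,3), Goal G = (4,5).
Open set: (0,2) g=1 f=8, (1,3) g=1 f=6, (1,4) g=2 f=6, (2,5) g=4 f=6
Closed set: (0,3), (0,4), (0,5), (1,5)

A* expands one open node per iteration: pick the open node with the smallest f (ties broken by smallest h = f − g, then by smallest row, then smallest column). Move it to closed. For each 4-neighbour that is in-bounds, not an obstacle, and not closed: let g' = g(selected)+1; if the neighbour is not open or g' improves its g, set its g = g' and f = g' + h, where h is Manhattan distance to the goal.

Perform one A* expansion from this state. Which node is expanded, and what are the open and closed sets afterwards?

expanded=(2,5); open=[(0,2) g=1 f=8, (1,3) g=1 f=6, (1,4) g=2 f=6, (3,5) g=5 f=6]; closed=[(0,3), (0,4), (0,5), (1,5), (2,5)]

step 1: expand (2,5) (f=6, h=2) → closed; open now [(0,2) g=1 f=8, (1,3) g=1 f=6, (1,4) g=2 f=6, (3,5) g=5 f=6]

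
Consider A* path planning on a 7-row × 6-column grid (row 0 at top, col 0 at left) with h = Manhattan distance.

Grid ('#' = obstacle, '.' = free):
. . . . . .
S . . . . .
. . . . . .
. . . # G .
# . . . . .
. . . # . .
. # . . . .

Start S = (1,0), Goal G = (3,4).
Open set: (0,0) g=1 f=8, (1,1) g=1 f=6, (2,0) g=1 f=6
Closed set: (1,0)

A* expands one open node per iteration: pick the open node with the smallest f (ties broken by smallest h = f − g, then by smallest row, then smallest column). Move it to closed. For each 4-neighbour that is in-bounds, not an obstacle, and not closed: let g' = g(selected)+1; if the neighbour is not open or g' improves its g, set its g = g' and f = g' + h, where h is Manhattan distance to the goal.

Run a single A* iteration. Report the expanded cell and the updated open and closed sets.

step 1: expand (1,1) (f=6, h=5) → closed; open now [(0,0) g=1 f=8, (0,1) g=2 f=8, (1,2) g=2 f=6, (2,0) g=1 f=6, (2,1) g=2 f=6]

expanded=(1,1); open=[(0,0) g=1 f=8, (0,1) g=2 f=8, (1,2) g=2 f=6, (2,0) g=1 f=6, (2,1) g=2 f=6]; closed=[(1,0), (1,1)]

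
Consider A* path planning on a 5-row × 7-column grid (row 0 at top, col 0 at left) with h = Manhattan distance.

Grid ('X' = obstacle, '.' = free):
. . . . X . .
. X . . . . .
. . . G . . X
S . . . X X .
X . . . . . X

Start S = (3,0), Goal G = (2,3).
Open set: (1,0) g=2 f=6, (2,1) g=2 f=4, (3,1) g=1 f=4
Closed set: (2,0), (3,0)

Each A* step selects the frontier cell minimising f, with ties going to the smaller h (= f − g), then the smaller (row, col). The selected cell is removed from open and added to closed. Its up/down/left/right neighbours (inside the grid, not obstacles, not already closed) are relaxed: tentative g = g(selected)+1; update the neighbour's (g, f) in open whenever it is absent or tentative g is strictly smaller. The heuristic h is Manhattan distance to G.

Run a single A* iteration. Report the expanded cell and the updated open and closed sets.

step 1: expand (2,1) (f=4, h=2) → closed; open now [(1,0) g=2 f=6, (2,2) g=3 f=4, (3,1) g=1 f=4]

expanded=(2,1); open=[(1,0) g=2 f=6, (2,2) g=3 f=4, (3,1) g=1 f=4]; closed=[(2,0), (2,1), (3,0)]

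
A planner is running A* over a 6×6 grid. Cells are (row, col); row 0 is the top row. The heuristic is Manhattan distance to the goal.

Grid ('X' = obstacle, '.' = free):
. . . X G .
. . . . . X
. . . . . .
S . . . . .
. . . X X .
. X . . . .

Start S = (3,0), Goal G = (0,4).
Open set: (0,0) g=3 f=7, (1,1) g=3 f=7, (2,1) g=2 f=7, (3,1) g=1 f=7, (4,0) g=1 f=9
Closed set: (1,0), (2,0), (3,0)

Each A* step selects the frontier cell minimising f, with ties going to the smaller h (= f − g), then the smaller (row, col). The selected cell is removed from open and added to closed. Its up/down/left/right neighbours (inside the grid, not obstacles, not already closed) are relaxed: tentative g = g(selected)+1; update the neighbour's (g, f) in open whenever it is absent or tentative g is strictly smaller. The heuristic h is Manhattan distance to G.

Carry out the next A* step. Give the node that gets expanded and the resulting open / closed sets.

expanded=(0,0); open=[(0,1) g=4 f=7, (1,1) g=3 f=7, (2,1) g=2 f=7, (3,1) g=1 f=7, (4,0) g=1 f=9]; closed=[(0,0), (1,0), (2,0), (3,0)]

step 1: expand (0,0) (f=7, h=4) → closed; open now [(0,1) g=4 f=7, (1,1) g=3 f=7, (2,1) g=2 f=7, (3,1) g=1 f=7, (4,0) g=1 f=9]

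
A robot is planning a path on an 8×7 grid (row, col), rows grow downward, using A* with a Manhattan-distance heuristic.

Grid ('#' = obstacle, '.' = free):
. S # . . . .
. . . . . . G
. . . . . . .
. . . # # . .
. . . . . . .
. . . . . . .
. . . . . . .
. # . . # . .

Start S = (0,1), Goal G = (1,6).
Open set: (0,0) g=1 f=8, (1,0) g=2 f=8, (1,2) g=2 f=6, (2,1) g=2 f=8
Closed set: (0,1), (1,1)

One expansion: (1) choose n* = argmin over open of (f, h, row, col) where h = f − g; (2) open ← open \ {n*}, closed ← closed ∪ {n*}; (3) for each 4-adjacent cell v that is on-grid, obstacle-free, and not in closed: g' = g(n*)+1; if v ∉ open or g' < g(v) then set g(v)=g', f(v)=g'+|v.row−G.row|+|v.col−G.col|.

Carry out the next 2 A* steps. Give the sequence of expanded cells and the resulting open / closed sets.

step 1: expand (1,2) (f=6, h=4) → closed; open now [(0,0) g=1 f=8, (1,0) g=2 f=8, (1,3) g=3 f=6, (2,1) g=2 f=8, (2,2) g=3 f=8]
step 2: expand (1,3) (f=6, h=3) → closed; open now [(0,0) g=1 f=8, (0,3) g=4 f=8, (1,0) g=2 f=8, (1,4) g=4 f=6, (2,1) g=2 f=8, (2,2) g=3 f=8, (2,3) g=4 f=8]

order=[(1,2) → (1,3)]; open=[(0,0) g=1 f=8, (0,3) g=4 f=8, (1,0) g=2 f=8, (1,4) g=4 f=6, (2,1) g=2 f=8, (2,2) g=3 f=8, (2,3) g=4 f=8]; closed=[(0,1), (1,1), (1,2), (1,3)]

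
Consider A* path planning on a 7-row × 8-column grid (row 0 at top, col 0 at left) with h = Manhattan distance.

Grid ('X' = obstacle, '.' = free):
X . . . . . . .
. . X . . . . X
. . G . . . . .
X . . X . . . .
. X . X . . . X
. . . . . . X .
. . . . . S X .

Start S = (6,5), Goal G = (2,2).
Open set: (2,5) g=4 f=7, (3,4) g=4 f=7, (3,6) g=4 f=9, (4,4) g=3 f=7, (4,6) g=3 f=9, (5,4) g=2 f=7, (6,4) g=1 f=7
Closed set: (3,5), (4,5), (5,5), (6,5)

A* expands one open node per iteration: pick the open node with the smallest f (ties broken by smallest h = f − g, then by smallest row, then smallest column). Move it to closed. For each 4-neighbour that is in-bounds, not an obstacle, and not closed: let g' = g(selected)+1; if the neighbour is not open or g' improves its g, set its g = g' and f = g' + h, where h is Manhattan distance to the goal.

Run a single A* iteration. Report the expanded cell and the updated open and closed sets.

step 1: expand (2,5) (f=7, h=3) → closed; open now [(1,5) g=5 f=9, (2,4) g=5 f=7, (2,6) g=5 f=9, (3,4) g=4 f=7, (3,6) g=4 f=9, (4,4) g=3 f=7, (4,6) g=3 f=9, (5,4) g=2 f=7, (6,4) g=1 f=7]

expanded=(2,5); open=[(1,5) g=5 f=9, (2,4) g=5 f=7, (2,6) g=5 f=9, (3,4) g=4 f=7, (3,6) g=4 f=9, (4,4) g=3 f=7, (4,6) g=3 f=9, (5,4) g=2 f=7, (6,4) g=1 f=7]; closed=[(2,5), (3,5), (4,5), (5,5), (6,5)]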